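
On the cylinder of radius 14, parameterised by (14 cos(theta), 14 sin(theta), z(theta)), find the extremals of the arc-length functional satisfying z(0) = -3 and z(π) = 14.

Parameterise the cylinder of radius R = 14 as
    r(θ) = (14 cos θ, 14 sin θ, z(θ)).
The arc-length element is
    ds = sqrt(196 + (dz/dθ)^2) dθ,
so the Lagrangian is L = sqrt(196 + z'^2).
L depends on z' only, not on z or θ, so ∂L/∂z = 0 and
    ∂L/∂z' = z' / sqrt(196 + z'^2).
The Euler-Lagrange equation gives
    d/dθ( z' / sqrt(196 + z'^2) ) = 0,
so z' is constant. Integrating once:
    z(θ) = a θ + b,
a helix on the cylinder (a straight line when the cylinder is unrolled). The constants a, b are determined by the endpoint conditions.
With endpoint conditions z(0) = -3 and z(π) = 14: from z(0) = b we get b = -3, and a·π + -3 = 14 gives a = 17/π, so
    z(θ) = (17/π) θ − 3.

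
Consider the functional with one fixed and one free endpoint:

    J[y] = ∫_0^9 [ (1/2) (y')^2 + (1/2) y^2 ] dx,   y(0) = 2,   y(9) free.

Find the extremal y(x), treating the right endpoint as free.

The Lagrangian L = (1/2) (y')^2 + (1/2) y^2 gives
    ∂L/∂y = 1 y,   ∂L/∂y' = y'.
Euler-Lagrange: y'' − y = 0.
With k = 1, the general solution is
    y(x) = A cosh(x) + B sinh(x).
Fixed left endpoint y(0) = 2 ⇒ A = 2.
The right endpoint x = 9 is free, so the natural (transversality) condition is ∂L/∂y' |_{x=9} = 0, i.e. y'(9) = 0.
Compute y'(x) = A k sinh(k x) + B k cosh(k x), so
    y'(9) = A k sinh(k·9) + B k cosh(k·9) = 0
    ⇒ B = −A tanh(k·9) = − 2 tanh(1·9).
Therefore the extremal is
    y(x) = 2 cosh(1 x) − 2 tanh(1·9) sinh(1 x).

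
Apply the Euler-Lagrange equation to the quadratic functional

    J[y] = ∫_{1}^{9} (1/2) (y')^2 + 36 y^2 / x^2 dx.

The Lagrangian is L = (1/2) (y')^2 + 36 y^2 / x^2.
Compute ∂L/∂y = 72y/x^2, ∂L/∂y' = y'.
The Euler-Lagrange equation d/dx(∂L/∂y') − ∂L/∂y = 0 reduces to
    y'' − 72/x^2 · y = 0  (x > 0).
Its general solution is
    y(x) = A x^9 + B x^(-8),
with A, B fixed by the endpoint conditions.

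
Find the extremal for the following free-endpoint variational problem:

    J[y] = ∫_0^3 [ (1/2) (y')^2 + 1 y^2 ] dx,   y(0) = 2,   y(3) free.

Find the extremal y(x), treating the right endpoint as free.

The Lagrangian L = (1/2) (y')^2 + 1 y^2 gives
    ∂L/∂y = 2 y,   ∂L/∂y' = y'.
Euler-Lagrange: y'' − 2 y = 0.
With k = sqrt(2), the general solution is
    y(x) = A cosh(sqrt(2) x) + B sinh(sqrt(2) x).
Fixed left endpoint y(0) = 2 ⇒ A = 2.
The right endpoint x = 3 is free, so the natural (transversality) condition is ∂L/∂y' |_{x=3} = 0, i.e. y'(3) = 0.
Compute y'(x) = A k sinh(k x) + B k cosh(k x), so
    y'(3) = A k sinh(k·3) + B k cosh(k·3) = 0
    ⇒ B = −A tanh(k·3) = − 2 tanh(sqrt(2)·3).
Therefore the extremal is
    y(x) = 2 cosh(sqrt(2) x) − 2 tanh(sqrt(2)·3) sinh(sqrt(2) x).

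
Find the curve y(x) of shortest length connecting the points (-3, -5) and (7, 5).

Arc-length functional: J[y] = ∫ sqrt(1 + (y')^2) dx.
Lagrangian L = sqrt(1 + (y')^2) has no explicit y dependence, so ∂L/∂y = 0 and the Euler-Lagrange equation gives
    d/dx( y' / sqrt(1 + (y')^2) ) = 0  ⇒  y' / sqrt(1 + (y')^2) = const.
Hence y' is constant, so y(x) is affine.
Fitting the endpoints (-3, -5) and (7, 5):
    slope m = (5 − (-5)) / (7 − (-3)) = 1,
    intercept c = (-5) − m·(-3) = -2.
Extremal: y(x) = x - 2.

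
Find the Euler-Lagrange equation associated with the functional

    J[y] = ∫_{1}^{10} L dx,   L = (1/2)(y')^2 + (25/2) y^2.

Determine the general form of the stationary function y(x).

The Lagrangian is L = (1/2)(y')^2 + (25/2) y^2.
∂L/∂y = 25y.
∂L/∂y' = y'.
The Euler-Lagrange equation d/dx(∂L/∂y') − ∂L/∂y = 0 becomes:
    y'' - 25 y = 0
General solution: y(x) = A e^(5x) + B e^(-5x), where A and B are arbitrary constants fixed by the endpoint conditions.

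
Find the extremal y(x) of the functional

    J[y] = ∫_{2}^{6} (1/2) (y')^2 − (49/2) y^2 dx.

The Lagrangian is L = (1/2) (y')^2 − (49/2) y^2.
Compute ∂L/∂y = -49y, ∂L/∂y' = y'.
The Euler-Lagrange equation d/dx(∂L/∂y') − ∂L/∂y = 0 reduces to
    y'' + 49 y = 0.
Its general solution is
    y(x) = A sin(7x) + B cos(7x),
with A, B fixed by the endpoint conditions.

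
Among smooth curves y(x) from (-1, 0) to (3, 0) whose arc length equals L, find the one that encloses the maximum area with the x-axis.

Set up the augmented Lagrangian using a multiplier λ for the length constraint:
    F(y, y') = y − λ sqrt(1 + y'^2).
F has no explicit x dependence, so the Beltrami identity yields a first integral
    F − y' ∂F/∂y' = C.
Compute ∂F/∂y' = −λ y' / sqrt(1 + y'^2). Then
    y − λ sqrt(1 + y'^2) + λ y'^2 / sqrt(1 + y'^2) = C
    ⇒  y − λ / sqrt(1 + y'^2) = C.
Solving for y' and integrating gives
    (x − a)^2 + (y − b)^2 = λ^2,
a circular arc of radius λ. The constants a, b are determined by the endpoint conditions y(-1) = y(3) = 0, and λ is fixed implicitly by the length constraint
    ∫_{-1}^{3} sqrt(1 + y'^2) dx = L.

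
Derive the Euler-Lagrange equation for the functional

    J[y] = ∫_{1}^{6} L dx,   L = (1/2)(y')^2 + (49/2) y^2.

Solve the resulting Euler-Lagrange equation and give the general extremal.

The Lagrangian is L = (1/2)(y')^2 + (49/2) y^2.
∂L/∂y = 49y.
∂L/∂y' = y'.
The Euler-Lagrange equation d/dx(∂L/∂y') − ∂L/∂y = 0 becomes:
    y'' - 49 y = 0
General solution: y(x) = A e^(7x) + B e^(-7x), where A and B are arbitrary constants fixed by the endpoint conditions.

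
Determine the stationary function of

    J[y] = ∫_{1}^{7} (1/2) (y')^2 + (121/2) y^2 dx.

The Lagrangian is L = (1/2) (y')^2 + (121/2) y^2.
Compute ∂L/∂y = 121y, ∂L/∂y' = y'.
The Euler-Lagrange equation d/dx(∂L/∂y') − ∂L/∂y = 0 reduces to
    y'' − 121 y = 0.
Its general solution is
    y(x) = A e^(11x) + B e^(−11x),
with A, B fixed by the endpoint conditions.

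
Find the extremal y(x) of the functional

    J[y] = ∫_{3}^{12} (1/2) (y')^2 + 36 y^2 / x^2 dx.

The Lagrangian is L = (1/2) (y')^2 + 36 y^2 / x^2.
Compute ∂L/∂y = 72y/x^2, ∂L/∂y' = y'.
The Euler-Lagrange equation d/dx(∂L/∂y') − ∂L/∂y = 0 reduces to
    y'' − 72/x^2 · y = 0  (x > 0).
Its general solution is
    y(x) = A x^9 + B x^(-8),
with A, B fixed by the endpoint conditions.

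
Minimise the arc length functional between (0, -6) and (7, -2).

Arc-length functional: J[y] = ∫ sqrt(1 + (y')^2) dx.
Lagrangian L = sqrt(1 + (y')^2) has no explicit y dependence, so ∂L/∂y = 0 and the Euler-Lagrange equation gives
    d/dx( y' / sqrt(1 + (y')^2) ) = 0  ⇒  y' / sqrt(1 + (y')^2) = const.
Hence y' is constant, so y(x) is affine.
Fitting the endpoints (0, -6) and (7, -2):
    slope m = ((-2) − (-6)) / (7 − 0) = 4/7,
    intercept c = (-6) − m·0 = -6.
Extremal: y(x) = (4/7) x - 6.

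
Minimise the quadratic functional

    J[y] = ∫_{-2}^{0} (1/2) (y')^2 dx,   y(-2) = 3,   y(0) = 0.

The Lagrangian is L = (1/2) (y')^2.
Compute ∂L/∂y = 0, ∂L/∂y' = y'.
The Euler-Lagrange equation d/dx(∂L/∂y') − ∂L/∂y = 0 reduces to
    y'' = 0.
Its general solution is
    y(x) = A x + B,
with A, B fixed by the endpoint conditions.
Applying the endpoint conditions y(-2) = 3 and y(0) = 0: solve A·-2 + B = 3 and A·0 + B = 0. Subtracting gives A(0 − -2) = 0 − 3, so A = -3/2, and B = 3 − A·-2 = 0. Therefore
    y(x) = (-3/2) x.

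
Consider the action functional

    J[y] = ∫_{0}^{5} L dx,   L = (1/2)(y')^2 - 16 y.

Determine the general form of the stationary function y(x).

The Lagrangian is L = (1/2)(y')^2 - 16 y.
∂L/∂y = -16.
∂L/∂y' = y'.
The Euler-Lagrange equation d/dx(∂L/∂y') − ∂L/∂y = 0 becomes:
    y'' + 16 = 0
General solution: y(x) = -8 x^2 + A x + B, where A and B are arbitrary constants fixed by the endpoint conditions.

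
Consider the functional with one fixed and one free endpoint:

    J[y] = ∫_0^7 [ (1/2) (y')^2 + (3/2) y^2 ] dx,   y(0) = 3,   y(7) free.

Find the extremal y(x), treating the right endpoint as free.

The Lagrangian L = (1/2) (y')^2 + (3/2) y^2 gives
    ∂L/∂y = 3 y,   ∂L/∂y' = y'.
Euler-Lagrange: y'' − 3 y = 0.
With k = sqrt(3), the general solution is
    y(x) = A cosh(sqrt(3) x) + B sinh(sqrt(3) x).
Fixed left endpoint y(0) = 3 ⇒ A = 3.
The right endpoint x = 7 is free, so the natural (transversality) condition is ∂L/∂y' |_{x=7} = 0, i.e. y'(7) = 0.
Compute y'(x) = A k sinh(k x) + B k cosh(k x), so
    y'(7) = A k sinh(k·7) + B k cosh(k·7) = 0
    ⇒ B = −A tanh(k·7) = − 3 tanh(sqrt(3)·7).
Therefore the extremal is
    y(x) = 3 cosh(sqrt(3) x) − 3 tanh(sqrt(3)·7) sinh(sqrt(3) x).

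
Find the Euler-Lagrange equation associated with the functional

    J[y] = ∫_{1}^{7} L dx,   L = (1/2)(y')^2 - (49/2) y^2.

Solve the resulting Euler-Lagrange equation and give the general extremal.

The Lagrangian is L = (1/2)(y')^2 - (49/2) y^2.
∂L/∂y = -49y.
∂L/∂y' = y'.
The Euler-Lagrange equation d/dx(∂L/∂y') − ∂L/∂y = 0 becomes:
    y'' + 49 y = 0
General solution: y(x) = A sin(7x) + B cos(7x), where A and B are arbitrary constants fixed by the endpoint conditions.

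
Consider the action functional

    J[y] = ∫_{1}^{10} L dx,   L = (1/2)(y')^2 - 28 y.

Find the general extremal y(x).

The Lagrangian is L = (1/2)(y')^2 - 28 y.
∂L/∂y = -28.
∂L/∂y' = y'.
The Euler-Lagrange equation d/dx(∂L/∂y') − ∂L/∂y = 0 becomes:
    y'' + 28 = 0
General solution: y(x) = -14 x^2 + A x + B, where A and B are arbitrary constants fixed by the endpoint conditions.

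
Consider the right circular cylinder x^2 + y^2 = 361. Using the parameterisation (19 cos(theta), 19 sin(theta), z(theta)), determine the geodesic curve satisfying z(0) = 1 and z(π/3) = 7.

Parameterise the cylinder of radius R = 19 as
    r(θ) = (19 cos θ, 19 sin θ, z(θ)).
The arc-length element is
    ds = sqrt(361 + (dz/dθ)^2) dθ,
so the Lagrangian is L = sqrt(361 + z'^2).
L depends on z' only, not on z or θ, so ∂L/∂z = 0 and
    ∂L/∂z' = z' / sqrt(361 + z'^2).
The Euler-Lagrange equation gives
    d/dθ( z' / sqrt(361 + z'^2) ) = 0,
so z' is constant. Integrating once:
    z(θ) = a θ + b,
a helix on the cylinder (a straight line when the cylinder is unrolled). The constants a, b are determined by the endpoint conditions.
With endpoint conditions z(0) = 1 and z(π/3) = 7: from z(0) = b we get b = 1, and a·π/3 + 1 = 7 gives a = 18/π, so
    z(θ) = (18/π) θ + 1.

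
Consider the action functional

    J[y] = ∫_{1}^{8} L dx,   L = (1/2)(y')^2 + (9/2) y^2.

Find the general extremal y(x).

The Lagrangian is L = (1/2)(y')^2 + (9/2) y^2.
∂L/∂y = 9y.
∂L/∂y' = y'.
The Euler-Lagrange equation d/dx(∂L/∂y') − ∂L/∂y = 0 becomes:
    y'' - 9 y = 0
General solution: y(x) = A e^(3x) + B e^(-3x), where A and B are arbitrary constants fixed by the endpoint conditions.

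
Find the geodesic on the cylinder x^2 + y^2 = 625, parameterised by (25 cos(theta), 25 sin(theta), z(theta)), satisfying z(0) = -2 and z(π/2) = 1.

Parameterise the cylinder of radius R = 25 as
    r(θ) = (25 cos θ, 25 sin θ, z(θ)).
The arc-length element is
    ds = sqrt(625 + (dz/dθ)^2) dθ,
so the Lagrangian is L = sqrt(625 + z'^2).
L depends on z' only, not on z or θ, so ∂L/∂z = 0 and
    ∂L/∂z' = z' / sqrt(625 + z'^2).
The Euler-Lagrange equation gives
    d/dθ( z' / sqrt(625 + z'^2) ) = 0,
so z' is constant. Integrating once:
    z(θ) = a θ + b,
a helix on the cylinder (a straight line when the cylinder is unrolled). The constants a, b are determined by the endpoint conditions.
With endpoint conditions z(0) = -2 and z(π/2) = 1: from z(0) = b we get b = -2, and a·π/2 + -2 = 1 gives a = 6/π, so
    z(θ) = (6/π) θ − 2.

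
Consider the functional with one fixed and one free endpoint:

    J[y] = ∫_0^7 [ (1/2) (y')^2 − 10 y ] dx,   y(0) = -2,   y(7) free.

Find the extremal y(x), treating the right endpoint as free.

The Lagrangian L = (1/2) (y')^2 − 10 y gives
    ∂L/∂y = −10,   ∂L/∂y' = y'.
Euler-Lagrange: d/dx(y') − (−10) = 0, i.e. y'' + 10 = 0, so
    y(x) = −(10/2) x^2 + C1 x + C2.
Fixed left endpoint y(0) = -2 ⇒ C2 = -2.
The right endpoint x = 7 is free, so the natural (transversality) condition is ∂L/∂y' |_{x=7} = 0, i.e. y'(7) = 0.
Compute y'(x) = −10 x + C1, so y'(7) = −70 + C1 = 0 ⇒ C1 = 70.
Therefore the extremal is
    y(x) = −5 x^2 + 70 x − 2.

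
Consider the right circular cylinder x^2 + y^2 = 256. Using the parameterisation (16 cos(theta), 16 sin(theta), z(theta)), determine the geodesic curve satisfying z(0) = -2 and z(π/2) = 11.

Parameterise the cylinder of radius R = 16 as
    r(θ) = (16 cos θ, 16 sin θ, z(θ)).
The arc-length element is
    ds = sqrt(256 + (dz/dθ)^2) dθ,
so the Lagrangian is L = sqrt(256 + z'^2).
L depends on z' only, not on z or θ, so ∂L/∂z = 0 and
    ∂L/∂z' = z' / sqrt(256 + z'^2).
The Euler-Lagrange equation gives
    d/dθ( z' / sqrt(256 + z'^2) ) = 0,
so z' is constant. Integrating once:
    z(θ) = a θ + b,
a helix on the cylinder (a straight line when the cylinder is unrolled). The constants a, b are determined by the endpoint conditions.
With endpoint conditions z(0) = -2 and z(π/2) = 11: from z(0) = b we get b = -2, and a·π/2 + -2 = 11 gives a = 26/π, so
    z(θ) = (26/π) θ − 2.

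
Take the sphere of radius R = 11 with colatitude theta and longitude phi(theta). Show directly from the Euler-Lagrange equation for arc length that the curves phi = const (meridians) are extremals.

On the sphere of radius R = 11 with spherical coordinates (θ, φ), the induced metric is
    ds^2 = 121(dθ^2 + sin^2(θ) dφ^2).
Using θ as the parameter, the arc-length functional becomes
    J[φ] = ∫ 11 sqrt(1 + sin^2(θ) (dφ/dθ)^2) dθ.
So L = 11 sqrt(1 + sin^2(θ) φ'^2). Compute
    ∂L/∂φ = 0  (L has no explicit φ dependence),
    ∂L/∂φ' = 11 sin^2(θ) φ' / sqrt(1 + sin^2(θ) φ'^2).
For the candidate φ(θ) = c (constant), φ' = 0, so ∂L/∂φ' evaluated along the candidate vanishes, and ∂L/∂φ is identically zero. Hence
    d/dθ(∂L/∂φ') − ∂L/∂φ = 0
is satisfied. Therefore meridians φ = const are extremals of arc length — they are geodesics on the sphere.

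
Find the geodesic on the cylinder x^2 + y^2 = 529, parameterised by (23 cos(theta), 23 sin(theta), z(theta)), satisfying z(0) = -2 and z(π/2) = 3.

Parameterise the cylinder of radius R = 23 as
    r(θ) = (23 cos θ, 23 sin θ, z(θ)).
The arc-length element is
    ds = sqrt(529 + (dz/dθ)^2) dθ,
so the Lagrangian is L = sqrt(529 + z'^2).
L depends on z' only, not on z or θ, so ∂L/∂z = 0 and
    ∂L/∂z' = z' / sqrt(529 + z'^2).
The Euler-Lagrange equation gives
    d/dθ( z' / sqrt(529 + z'^2) ) = 0,
so z' is constant. Integrating once:
    z(θ) = a θ + b,
a helix on the cylinder (a straight line when the cylinder is unrolled). The constants a, b are determined by the endpoint conditions.
With endpoint conditions z(0) = -2 and z(π/2) = 3: from z(0) = b we get b = -2, and a·π/2 + -2 = 3 gives a = 10/π, so
    z(θ) = (10/π) θ − 2.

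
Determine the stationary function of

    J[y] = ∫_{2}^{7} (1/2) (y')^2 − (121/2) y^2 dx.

The Lagrangian is L = (1/2) (y')^2 − (121/2) y^2.
Compute ∂L/∂y = -121y, ∂L/∂y' = y'.
The Euler-Lagrange equation d/dx(∂L/∂y') − ∂L/∂y = 0 reduces to
    y'' + 121 y = 0.
Its general solution is
    y(x) = A sin(11x) + B cos(11x),
with A, B fixed by the endpoint conditions.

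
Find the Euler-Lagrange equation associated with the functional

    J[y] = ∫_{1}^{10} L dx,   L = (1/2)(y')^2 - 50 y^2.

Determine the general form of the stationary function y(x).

The Lagrangian is L = (1/2)(y')^2 - 50 y^2.
∂L/∂y = -100y.
∂L/∂y' = y'.
The Euler-Lagrange equation d/dx(∂L/∂y') − ∂L/∂y = 0 becomes:
    y'' + 100 y = 0
General solution: y(x) = A sin(10x) + B cos(10x), where A and B are arbitrary constants fixed by the endpoint conditions.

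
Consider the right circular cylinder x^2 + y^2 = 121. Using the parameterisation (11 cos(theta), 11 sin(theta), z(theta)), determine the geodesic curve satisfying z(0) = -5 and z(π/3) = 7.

Parameterise the cylinder of radius R = 11 as
    r(θ) = (11 cos θ, 11 sin θ, z(θ)).
The arc-length element is
    ds = sqrt(121 + (dz/dθ)^2) dθ,
so the Lagrangian is L = sqrt(121 + z'^2).
L depends on z' only, not on z or θ, so ∂L/∂z = 0 and
    ∂L/∂z' = z' / sqrt(121 + z'^2).
The Euler-Lagrange equation gives
    d/dθ( z' / sqrt(121 + z'^2) ) = 0,
so z' is constant. Integrating once:
    z(θ) = a θ + b,
a helix on the cylinder (a straight line when the cylinder is unrolled). The constants a, b are determined by the endpoint conditions.
With endpoint conditions z(0) = -5 and z(π/3) = 7: from z(0) = b we get b = -5, and a·π/3 + -5 = 7 gives a = 36/π, so
    z(θ) = (36/π) θ − 5.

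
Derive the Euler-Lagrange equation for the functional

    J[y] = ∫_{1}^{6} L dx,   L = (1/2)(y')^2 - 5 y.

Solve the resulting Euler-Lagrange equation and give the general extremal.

The Lagrangian is L = (1/2)(y')^2 - 5 y.
∂L/∂y = -5.
∂L/∂y' = y'.
The Euler-Lagrange equation d/dx(∂L/∂y') − ∂L/∂y = 0 becomes:
    y'' + 5 = 0
General solution: y(x) = -(5/2) x^2 + A x + B, where A and B are arbitrary constants fixed by the endpoint conditions.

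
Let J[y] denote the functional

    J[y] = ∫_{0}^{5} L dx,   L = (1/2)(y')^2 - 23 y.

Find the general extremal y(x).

The Lagrangian is L = (1/2)(y')^2 - 23 y.
∂L/∂y = -23.
∂L/∂y' = y'.
The Euler-Lagrange equation d/dx(∂L/∂y') − ∂L/∂y = 0 becomes:
    y'' + 23 = 0
General solution: y(x) = -(23/2) x^2 + A x + B, where A and B are arbitrary constants fixed by the endpoint conditions.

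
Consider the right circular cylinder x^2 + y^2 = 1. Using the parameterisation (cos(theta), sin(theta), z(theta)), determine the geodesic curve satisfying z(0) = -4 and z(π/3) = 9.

Parameterise the cylinder of radius R = 1 as
    r(θ) = (cos θ, sin θ, z(θ)).
The arc-length element is
    ds = sqrt(1 + (dz/dθ)^2) dθ,
so the Lagrangian is L = sqrt(1 + z'^2).
L depends on z' only, not on z or θ, so ∂L/∂z = 0 and
    ∂L/∂z' = z' / sqrt(1 + z'^2).
The Euler-Lagrange equation gives
    d/dθ( z' / sqrt(1 + z'^2) ) = 0,
so z' is constant. Integrating once:
    z(θ) = a θ + b,
a helix on the cylinder (a straight line when the cylinder is unrolled). The constants a, b are determined by the endpoint conditions.
With endpoint conditions z(0) = -4 and z(π/3) = 9: from z(0) = b we get b = -4, and a·π/3 + -4 = 9 gives a = 39/π, so
    z(θ) = (39/π) θ − 4.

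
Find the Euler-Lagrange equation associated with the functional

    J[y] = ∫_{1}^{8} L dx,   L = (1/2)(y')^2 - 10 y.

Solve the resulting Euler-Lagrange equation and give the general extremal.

The Lagrangian is L = (1/2)(y')^2 - 10 y.
∂L/∂y = -10.
∂L/∂y' = y'.
The Euler-Lagrange equation d/dx(∂L/∂y') − ∂L/∂y = 0 becomes:
    y'' + 10 = 0
General solution: y(x) = -5 x^2 + A x + B, where A and B are arbitrary constants fixed by the endpoint conditions.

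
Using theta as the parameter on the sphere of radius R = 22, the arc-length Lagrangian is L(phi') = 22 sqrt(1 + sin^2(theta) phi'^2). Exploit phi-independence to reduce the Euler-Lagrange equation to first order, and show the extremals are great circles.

On the sphere of radius R = 22 with spherical coordinates (θ, φ), the induced metric is
    ds^2 = 484(dθ^2 + sin^2(θ) dφ^2).
Parameterise by θ; the arc-length functional is
    J[φ] = ∫ 22 sqrt(1 + sin^2(θ) (dφ/dθ)^2) dθ,
so L = 22 sqrt(1 + sin^2(θ) φ'^2). Compute
    ∂L/∂φ = 0  (L has no explicit φ dependence),
    ∂L/∂φ' = 22 sin^2(θ) φ' / sqrt(1 + sin^2(θ) φ'^2).
Since ∂L/∂φ = 0, the Euler-Lagrange equation
    d/dθ(∂L/∂φ') − ∂L/∂φ = 0
reduces to d/dθ(∂L/∂φ') = 0, i.e. the momentum conjugate to φ is conserved:
    22 sin^2(θ) φ' / sqrt(1 + sin^2(θ) φ'^2) = C.
The overall factor of 22 is constant, so dividing through gives Clairaut's relation sin^2(θ) φ' / sqrt(1 + sin^2(θ) φ'^2) = C' (with C' = C/22). Solving for φ' and integrating gives the great-circle family
    cot(θ) = A cos(φ − φ_0),
i.e. the intersection of the sphere with a plane through the origin. The two constants A and φ_0 (equivalently C and one phase) are fixed by the two endpoint conditions.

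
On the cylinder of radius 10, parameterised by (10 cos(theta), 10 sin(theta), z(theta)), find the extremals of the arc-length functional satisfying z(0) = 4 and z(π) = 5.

Parameterise the cylinder of radius R = 10 as
    r(θ) = (10 cos θ, 10 sin θ, z(θ)).
The arc-length element is
    ds = sqrt(100 + (dz/dθ)^2) dθ,
so the Lagrangian is L = sqrt(100 + z'^2).
L depends on z' only, not on z or θ, so ∂L/∂z = 0 and
    ∂L/∂z' = z' / sqrt(100 + z'^2).
The Euler-Lagrange equation gives
    d/dθ( z' / sqrt(100 + z'^2) ) = 0,
so z' is constant. Integrating once:
    z(θ) = a θ + b,
a helix on the cylinder (a straight line when the cylinder is unrolled). The constants a, b are determined by the endpoint conditions.
With endpoint conditions z(0) = 4 and z(π) = 5: from z(0) = b we get b = 4, and a·π + 4 = 5 gives a = 1/π, so
    z(θ) = (1/π) θ + 4.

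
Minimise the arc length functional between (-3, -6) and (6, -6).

Arc-length functional: J[y] = ∫ sqrt(1 + (y')^2) dx.
Lagrangian L = sqrt(1 + (y')^2) has no explicit y dependence, so ∂L/∂y = 0 and the Euler-Lagrange equation gives
    d/dx( y' / sqrt(1 + (y')^2) ) = 0  ⇒  y' / sqrt(1 + (y')^2) = const.
Hence y' is constant, so y(x) is affine.
Fitting the endpoints (-3, -6) and (6, -6):
    slope m = ((-6) − (-6)) / (6 − (-3)) = 0,
    intercept c = (-6) − m·(-3) = -6.
Extremal: y(x) = -6.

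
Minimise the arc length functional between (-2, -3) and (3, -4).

Arc-length functional: J[y] = ∫ sqrt(1 + (y')^2) dx.
Lagrangian L = sqrt(1 + (y')^2) has no explicit y dependence, so ∂L/∂y = 0 and the Euler-Lagrange equation gives
    d/dx( y' / sqrt(1 + (y')^2) ) = 0  ⇒  y' / sqrt(1 + (y')^2) = const.
Hence y' is constant, so y(x) is affine.
Fitting the endpoints (-2, -3) and (3, -4):
    slope m = ((-4) − (-3)) / (3 − (-2)) = -1/5,
    intercept c = (-3) − m·(-2) = -17/5.
Extremal: y(x) = (-1/5) x - 17/5.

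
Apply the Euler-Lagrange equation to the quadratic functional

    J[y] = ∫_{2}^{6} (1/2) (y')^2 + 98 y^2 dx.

The Lagrangian is L = (1/2) (y')^2 + 98 y^2.
Compute ∂L/∂y = 196y, ∂L/∂y' = y'.
The Euler-Lagrange equation d/dx(∂L/∂y') − ∂L/∂y = 0 reduces to
    y'' − 196 y = 0.
Its general solution is
    y(x) = A e^(14x) + B e^(−14x),
with A, B fixed by the endpoint conditions.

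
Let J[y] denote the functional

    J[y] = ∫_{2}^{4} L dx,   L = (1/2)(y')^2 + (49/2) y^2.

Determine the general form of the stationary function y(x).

The Lagrangian is L = (1/2)(y')^2 + (49/2) y^2.
∂L/∂y = 49y.
∂L/∂y' = y'.
The Euler-Lagrange equation d/dx(∂L/∂y') − ∂L/∂y = 0 becomes:
    y'' - 49 y = 0
General solution: y(x) = A e^(7x) + B e^(-7x), where A and B are arbitrary constants fixed by the endpoint conditions.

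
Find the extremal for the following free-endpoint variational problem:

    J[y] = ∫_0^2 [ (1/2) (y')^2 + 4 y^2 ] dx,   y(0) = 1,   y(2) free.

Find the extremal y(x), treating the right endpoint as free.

The Lagrangian L = (1/2) (y')^2 + 4 y^2 gives
    ∂L/∂y = 8 y,   ∂L/∂y' = y'.
Euler-Lagrange: y'' − 8 y = 0.
With k = sqrt(8), the general solution is
    y(x) = A cosh(sqrt(8) x) + B sinh(sqrt(8) x).
Fixed left endpoint y(0) = 1 ⇒ A = 1.
The right endpoint x = 2 is free, so the natural (transversality) condition is ∂L/∂y' |_{x=2} = 0, i.e. y'(2) = 0.
Compute y'(x) = A k sinh(k x) + B k cosh(k x), so
    y'(2) = A k sinh(k·2) + B k cosh(k·2) = 0
    ⇒ B = −A tanh(k·2) = − tanh(sqrt(8)·2).
Therefore the extremal is
    y(x) = cosh(sqrt(8) x) − tanh(sqrt(8)·2) sinh(sqrt(8) x).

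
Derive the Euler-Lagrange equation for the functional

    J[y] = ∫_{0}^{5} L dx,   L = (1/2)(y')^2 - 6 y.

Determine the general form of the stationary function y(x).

The Lagrangian is L = (1/2)(y')^2 - 6 y.
∂L/∂y = -6.
∂L/∂y' = y'.
The Euler-Lagrange equation d/dx(∂L/∂y') − ∂L/∂y = 0 becomes:
    y'' + 6 = 0
General solution: y(x) = -3 x^2 + A x + B, where A and B are arbitrary constants fixed by the endpoint conditions.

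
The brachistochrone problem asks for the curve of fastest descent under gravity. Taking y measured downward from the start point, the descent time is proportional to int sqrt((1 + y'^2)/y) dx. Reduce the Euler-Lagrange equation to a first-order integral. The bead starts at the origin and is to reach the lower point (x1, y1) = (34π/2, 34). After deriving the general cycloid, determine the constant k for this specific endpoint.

The Lagrangian L = sqrt((1 + y'^2) / y) has no explicit x dependence, so the Beltrami identity applies:
    L − y' ∂L/∂y' = C.
Compute ∂L/∂y' = y' / sqrt(y (1 + y'^2)).
Substitute:
    sqrt((1 + y'^2)/y) − y'·y' / sqrt(y (1 + y'^2))
    = (1 + y'^2) / sqrt(y (1 + y'^2)) − y'^2 / sqrt(y (1 + y'^2))
    = 1 / sqrt(y (1 + y'^2)) = C.
Squaring and rearranging gives the first integral
    y (1 + y'^2) = 1/C^2 =: k   (constant).
Solving this first-order ODE by the substitution
    y = (k/2)(1 − cos θ)
yields the cycloid parameterisation
    x(θ) = (k/2)(θ − sin θ),   y(θ) = (k/2)(1 − cos θ).
The constant k is fixed by the endpoint condition.
Now fit the given lower endpoint (x1, y1) = (34π/2, 34). At the bottom of the first arch (θ = π), the parametric equations give
    y(π) = (k/2)(1 − cos π) = k,
    x(π) = (k/2)(π − sin π) = kπ/2.
Matching y(π) = 34 gives k = 34, consistent with x(π) = 34π/2. Therefore the specific cycloid is
    x(θ) = (34/2)(θ − sin θ),   y(θ) = (34/2)(1 − cos θ).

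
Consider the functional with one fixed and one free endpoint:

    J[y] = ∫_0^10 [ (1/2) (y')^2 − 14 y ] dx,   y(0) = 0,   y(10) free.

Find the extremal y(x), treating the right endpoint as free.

The Lagrangian L = (1/2) (y')^2 − 14 y gives
    ∂L/∂y = −14,   ∂L/∂y' = y'.
Euler-Lagrange: d/dx(y') − (−14) = 0, i.e. y'' + 14 = 0, so
    y(x) = −(14/2) x^2 + C1 x + C2.
Fixed left endpoint y(0) = 0 ⇒ C2 = 0.
The right endpoint x = 10 is free, so the natural (transversality) condition is ∂L/∂y' |_{x=10} = 0, i.e. y'(10) = 0.
Compute y'(x) = −14 x + C1, so y'(10) = −140 + C1 = 0 ⇒ C1 = 140.
Therefore the extremal is
    y(x) = −7 x^2 + 140 x.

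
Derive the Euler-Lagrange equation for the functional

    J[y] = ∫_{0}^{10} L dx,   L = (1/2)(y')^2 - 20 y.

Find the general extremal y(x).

The Lagrangian is L = (1/2)(y')^2 - 20 y.
∂L/∂y = -20.
∂L/∂y' = y'.
The Euler-Lagrange equation d/dx(∂L/∂y') − ∂L/∂y = 0 becomes:
    y'' + 20 = 0
General solution: y(x) = -10 x^2 + A x + B, where A and B are arbitrary constants fixed by the endpoint conditions.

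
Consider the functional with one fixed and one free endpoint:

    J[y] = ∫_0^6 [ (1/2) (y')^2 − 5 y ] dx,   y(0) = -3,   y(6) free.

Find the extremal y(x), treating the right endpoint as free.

The Lagrangian L = (1/2) (y')^2 − 5 y gives
    ∂L/∂y = −5,   ∂L/∂y' = y'.
Euler-Lagrange: d/dx(y') − (−5) = 0, i.e. y'' + 5 = 0, so
    y(x) = −(5/2) x^2 + C1 x + C2.
Fixed left endpoint y(0) = -3 ⇒ C2 = -3.
The right endpoint x = 6 is free, so the natural (transversality) condition is ∂L/∂y' |_{x=6} = 0, i.e. y'(6) = 0.
Compute y'(x) = −5 x + C1, so y'(6) = −30 + C1 = 0 ⇒ C1 = 30.
Therefore the extremal is
    y(x) = −(5/2) x^2 + 30 x − 3.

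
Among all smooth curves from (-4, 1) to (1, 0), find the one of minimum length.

Arc-length functional: J[y] = ∫ sqrt(1 + (y')^2) dx.
Lagrangian L = sqrt(1 + (y')^2) has no explicit y dependence, so ∂L/∂y = 0 and the Euler-Lagrange equation gives
    d/dx( y' / sqrt(1 + (y')^2) ) = 0  ⇒  y' / sqrt(1 + (y')^2) = const.
Hence y' is constant, so y(x) is affine.
Fitting the endpoints (-4, 1) and (1, 0):
    slope m = (0 − 1) / (1 − (-4)) = -1/5,
    intercept c = 1 − m·(-4) = 1/5.
Extremal: y(x) = (-1/5) x + 1/5.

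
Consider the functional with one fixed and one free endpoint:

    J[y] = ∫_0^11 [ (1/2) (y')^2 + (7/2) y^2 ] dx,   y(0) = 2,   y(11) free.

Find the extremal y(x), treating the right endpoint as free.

The Lagrangian L = (1/2) (y')^2 + (7/2) y^2 gives
    ∂L/∂y = 7 y,   ∂L/∂y' = y'.
Euler-Lagrange: y'' − 7 y = 0.
With k = sqrt(7), the general solution is
    y(x) = A cosh(sqrt(7) x) + B sinh(sqrt(7) x).
Fixed left endpoint y(0) = 2 ⇒ A = 2.
The right endpoint x = 11 is free, so the natural (transversality) condition is ∂L/∂y' |_{x=11} = 0, i.e. y'(11) = 0.
Compute y'(x) = A k sinh(k x) + B k cosh(k x), so
    y'(11) = A k sinh(k·11) + B k cosh(k·11) = 0
    ⇒ B = −A tanh(k·11) = − 2 tanh(sqrt(7)·11).
Therefore the extremal is
    y(x) = 2 cosh(sqrt(7) x) − 2 tanh(sqrt(7)·11) sinh(sqrt(7) x).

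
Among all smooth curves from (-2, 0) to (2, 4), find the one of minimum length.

Arc-length functional: J[y] = ∫ sqrt(1 + (y')^2) dx.
Lagrangian L = sqrt(1 + (y')^2) has no explicit y dependence, so ∂L/∂y = 0 and the Euler-Lagrange equation gives
    d/dx( y' / sqrt(1 + (y')^2) ) = 0  ⇒  y' / sqrt(1 + (y')^2) = const.
Hence y' is constant, so y(x) is affine.
Fitting the endpoints (-2, 0) and (2, 4):
    slope m = (4 − 0) / (2 − (-2)) = 1,
    intercept c = 0 − m·(-2) = 2.
Extremal: y(x) = x + 2.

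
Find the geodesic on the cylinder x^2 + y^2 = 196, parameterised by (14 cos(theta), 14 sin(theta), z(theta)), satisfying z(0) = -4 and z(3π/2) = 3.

Parameterise the cylinder of radius R = 14 as
    r(θ) = (14 cos θ, 14 sin θ, z(θ)).
The arc-length element is
    ds = sqrt(196 + (dz/dθ)^2) dθ,
so the Lagrangian is L = sqrt(196 + z'^2).
L depends on z' only, not on z or θ, so ∂L/∂z = 0 and
    ∂L/∂z' = z' / sqrt(196 + z'^2).
The Euler-Lagrange equation gives
    d/dθ( z' / sqrt(196 + z'^2) ) = 0,
so z' is constant. Integrating once:
    z(θ) = a θ + b,
a helix on the cylinder (a straight line when the cylinder is unrolled). The constants a, b are determined by the endpoint conditions.
With endpoint conditions z(0) = -4 and z(3π/2) = 3: from z(0) = b we get b = -4, and a·3π/2 + -4 = 3 gives a = 14/(3π), so
    z(θ) = (14/(3π)) θ − 4.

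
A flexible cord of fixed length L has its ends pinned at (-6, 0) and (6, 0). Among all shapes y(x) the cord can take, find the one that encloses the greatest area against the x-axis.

Set up the augmented Lagrangian using a multiplier λ for the length constraint:
    F(y, y') = y − λ sqrt(1 + y'^2).
F has no explicit x dependence, so the Beltrami identity yields a first integral
    F − y' ∂F/∂y' = C.
Compute ∂F/∂y' = −λ y' / sqrt(1 + y'^2). Then
    y − λ sqrt(1 + y'^2) + λ y'^2 / sqrt(1 + y'^2) = C
    ⇒  y − λ / sqrt(1 + y'^2) = C.
Solving for y' and integrating gives
    (x − a)^2 + (y − b)^2 = λ^2,
a circular arc of radius λ. The constants a, b are determined by the endpoint conditions y(-6) = y(6) = 0, and λ is fixed implicitly by the length constraint
    ∫_{-6}^{6} sqrt(1 + y'^2) dx = L.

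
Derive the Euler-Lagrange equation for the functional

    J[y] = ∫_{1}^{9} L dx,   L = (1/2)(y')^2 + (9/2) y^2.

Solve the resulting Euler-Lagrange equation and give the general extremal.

The Lagrangian is L = (1/2)(y')^2 + (9/2) y^2.
∂L/∂y = 9y.
∂L/∂y' = y'.
The Euler-Lagrange equation d/dx(∂L/∂y') − ∂L/∂y = 0 becomes:
    y'' - 9 y = 0
General solution: y(x) = A e^(3x) + B e^(-3x), where A and B are arbitrary constants fixed by the endpoint conditions.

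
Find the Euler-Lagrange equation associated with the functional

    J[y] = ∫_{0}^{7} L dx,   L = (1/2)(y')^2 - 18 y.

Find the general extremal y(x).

The Lagrangian is L = (1/2)(y')^2 - 18 y.
∂L/∂y = -18.
∂L/∂y' = y'.
The Euler-Lagrange equation d/dx(∂L/∂y') − ∂L/∂y = 0 becomes:
    y'' + 18 = 0
General solution: y(x) = -9 x^2 + A x + B, where A and B are arbitrary constants fixed by the endpoint conditions.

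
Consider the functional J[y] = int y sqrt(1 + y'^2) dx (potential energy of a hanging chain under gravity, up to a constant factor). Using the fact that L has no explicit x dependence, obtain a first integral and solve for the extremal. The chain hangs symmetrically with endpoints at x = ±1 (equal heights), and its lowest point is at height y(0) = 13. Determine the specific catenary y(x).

The Lagrangian L(y, y') = y sqrt(1 + y'^2) has no explicit x dependence, so the Beltrami identity applies:
    L − y' ∂L/∂y' = C.
Compute ∂L/∂y' = y · y' / sqrt(1 + y'^2). Then
    L − y' ∂L/∂y'
    = y sqrt(1 + y'^2) − y · y'^2 / sqrt(1 + y'^2)
    = y (1 + y'^2 − y'^2) / sqrt(1 + y'^2)
    = y / sqrt(1 + y'^2) = C.
Squaring gives y^2 = C^2 (1 + y'^2), i.e.
    y'^2 = y^2 / C^2 − 1.
Separating variables,
    dy / sqrt(y^2 − C^2) = dx / C,
and integrating gives arccosh(y / C) = (x − a)/C, so
    y(x) = C cosh((x − a)/C),
the catenary. The constants C and a are fixed by the two endpoint conditions (and, for the hanging-chain problem, the length constraint selects C).
Now fit the given data. The endpoints x = ±1 are symmetric at equal height, so the catenary is even about its minimum: a = 0 and y(x) = C cosh(x/C). The lowest point is y(0) = C cosh(0) = C, and we are told y(0) = 13, so C = 13. Therefore
    y(x) = 13 cosh(x/13),
and at the endpoints
    y(±1) = 13 cosh(1/13).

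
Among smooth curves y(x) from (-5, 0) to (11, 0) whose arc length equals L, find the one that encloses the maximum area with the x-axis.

Set up the augmented Lagrangian using a multiplier λ for the length constraint:
    F(y, y') = y − λ sqrt(1 + y'^2).
F has no explicit x dependence, so the Beltrami identity yields a first integral
    F − y' ∂F/∂y' = C.
Compute ∂F/∂y' = −λ y' / sqrt(1 + y'^2). Then
    y − λ sqrt(1 + y'^2) + λ y'^2 / sqrt(1 + y'^2) = C
    ⇒  y − λ / sqrt(1 + y'^2) = C.
Solving for y' and integrating gives
    (x − a)^2 + (y − b)^2 = λ^2,
a circular arc of radius λ. The constants a, b are determined by the endpoint conditions y(-5) = y(11) = 0, and λ is fixed implicitly by the length constraint
    ∫_{-5}^{11} sqrt(1 + y'^2) dx = L.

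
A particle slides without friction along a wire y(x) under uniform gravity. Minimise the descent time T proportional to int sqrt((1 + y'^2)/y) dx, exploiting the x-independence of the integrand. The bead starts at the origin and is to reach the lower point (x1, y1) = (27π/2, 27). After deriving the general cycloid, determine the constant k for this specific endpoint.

The Lagrangian L = sqrt((1 + y'^2) / y) has no explicit x dependence, so the Beltrami identity applies:
    L − y' ∂L/∂y' = C.
Compute ∂L/∂y' = y' / sqrt(y (1 + y'^2)).
Substitute:
    sqrt((1 + y'^2)/y) − y'·y' / sqrt(y (1 + y'^2))
    = (1 + y'^2) / sqrt(y (1 + y'^2)) − y'^2 / sqrt(y (1 + y'^2))
    = 1 / sqrt(y (1 + y'^2)) = C.
Squaring and rearranging gives the first integral
    y (1 + y'^2) = 1/C^2 =: k   (constant).
Solving this first-order ODE by the substitution
    y = (k/2)(1 − cos θ)
yields the cycloid parameterisation
    x(θ) = (k/2)(θ − sin θ),   y(θ) = (k/2)(1 − cos θ).
The constant k is fixed by the endpoint condition.
Now fit the given lower endpoint (x1, y1) = (27π/2, 27). At the bottom of the first arch (θ = π), the parametric equations give
    y(π) = (k/2)(1 − cos π) = k,
    x(π) = (k/2)(π − sin π) = kπ/2.
Matching y(π) = 27 gives k = 27, consistent with x(π) = 27π/2. Therefore the specific cycloid is
    x(θ) = (27/2)(θ − sin θ),   y(θ) = (27/2)(1 − cos θ).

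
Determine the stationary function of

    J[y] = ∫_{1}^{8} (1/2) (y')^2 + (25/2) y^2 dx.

The Lagrangian is L = (1/2) (y')^2 + (25/2) y^2.
Compute ∂L/∂y = 25y, ∂L/∂y' = y'.
The Euler-Lagrange equation d/dx(∂L/∂y') − ∂L/∂y = 0 reduces to
    y'' − 25 y = 0.
Its general solution is
    y(x) = A e^(5x) + B e^(−5x),
with A, B fixed by the endpoint conditions.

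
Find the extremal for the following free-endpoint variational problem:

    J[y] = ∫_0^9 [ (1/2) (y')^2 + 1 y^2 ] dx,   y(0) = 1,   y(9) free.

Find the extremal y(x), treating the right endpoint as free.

The Lagrangian L = (1/2) (y')^2 + 1 y^2 gives
    ∂L/∂y = 2 y,   ∂L/∂y' = y'.
Euler-Lagrange: y'' − 2 y = 0.
With k = sqrt(2), the general solution is
    y(x) = A cosh(sqrt(2) x) + B sinh(sqrt(2) x).
Fixed left endpoint y(0) = 1 ⇒ A = 1.
The right endpoint x = 9 is free, so the natural (transversality) condition is ∂L/∂y' |_{x=9} = 0, i.e. y'(9) = 0.
Compute y'(x) = A k sinh(k x) + B k cosh(k x), so
    y'(9) = A k sinh(k·9) + B k cosh(k·9) = 0
    ⇒ B = −A tanh(k·9) = − tanh(sqrt(2)·9).
Therefore the extremal is
    y(x) = cosh(sqrt(2) x) − tanh(sqrt(2)·9) sinh(sqrt(2) x).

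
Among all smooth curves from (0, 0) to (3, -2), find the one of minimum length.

Arc-length functional: J[y] = ∫ sqrt(1 + (y')^2) dx.
Lagrangian L = sqrt(1 + (y')^2) has no explicit y dependence, so ∂L/∂y = 0 and the Euler-Lagrange equation gives
    d/dx( y' / sqrt(1 + (y')^2) ) = 0  ⇒  y' / sqrt(1 + (y')^2) = const.
Hence y' is constant, so y(x) is affine.
Fitting the endpoints (0, 0) and (3, -2):
    slope m = ((-2) − 0) / (3 − 0) = -2/3,
    intercept c = 0 − m·0 = 0.
Extremal: y(x) = (-2/3) x.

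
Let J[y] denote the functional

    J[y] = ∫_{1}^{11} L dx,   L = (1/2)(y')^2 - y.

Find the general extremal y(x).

The Lagrangian is L = (1/2)(y')^2 - y.
∂L/∂y = -1.
∂L/∂y' = y'.
The Euler-Lagrange equation d/dx(∂L/∂y') − ∂L/∂y = 0 becomes:
    y'' + 1 = 0
General solution: y(x) = -x^2/2 + A x + B, where A and B are arbitrary constants fixed by the endpoint conditions.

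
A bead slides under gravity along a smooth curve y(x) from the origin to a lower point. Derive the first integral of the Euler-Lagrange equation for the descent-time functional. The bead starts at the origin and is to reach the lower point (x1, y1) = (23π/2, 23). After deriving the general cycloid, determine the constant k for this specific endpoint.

The Lagrangian L = sqrt((1 + y'^2) / y) has no explicit x dependence, so the Beltrami identity applies:
    L − y' ∂L/∂y' = C.
Compute ∂L/∂y' = y' / sqrt(y (1 + y'^2)).
Substitute:
    sqrt((1 + y'^2)/y) − y'·y' / sqrt(y (1 + y'^2))
    = (1 + y'^2) / sqrt(y (1 + y'^2)) − y'^2 / sqrt(y (1 + y'^2))
    = 1 / sqrt(y (1 + y'^2)) = C.
Squaring and rearranging gives the first integral
    y (1 + y'^2) = 1/C^2 =: k   (constant).
Solving this first-order ODE by the substitution
    y = (k/2)(1 − cos θ)
yields the cycloid parameterisation
    x(θ) = (k/2)(θ − sin θ),   y(θ) = (k/2)(1 − cos θ).
The constant k is fixed by the endpoint condition.
Now fit the given lower endpoint (x1, y1) = (23π/2, 23). At the bottom of the first arch (θ = π), the parametric equations give
    y(π) = (k/2)(1 − cos π) = k,
    x(π) = (k/2)(π − sin π) = kπ/2.
Matching y(π) = 23 gives k = 23, consistent with x(π) = 23π/2. Therefore the specific cycloid is
    x(θ) = (23/2)(θ − sin θ),   y(θ) = (23/2)(1 − cos θ).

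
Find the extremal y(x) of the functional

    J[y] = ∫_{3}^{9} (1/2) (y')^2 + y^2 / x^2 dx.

The Lagrangian is L = (1/2) (y')^2 + y^2 / x^2.
Compute ∂L/∂y = 2y/x^2, ∂L/∂y' = y'.
The Euler-Lagrange equation d/dx(∂L/∂y') − ∂L/∂y = 0 reduces to
    y'' − 2/x^2 · y = 0  (x > 0).
Its general solution is
    y(x) = A x^2 + B / x,
with A, B fixed by the endpoint conditions.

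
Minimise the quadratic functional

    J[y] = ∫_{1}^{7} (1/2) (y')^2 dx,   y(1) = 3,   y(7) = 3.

The Lagrangian is L = (1/2) (y')^2.
Compute ∂L/∂y = 0, ∂L/∂y' = y'.
The Euler-Lagrange equation d/dx(∂L/∂y') − ∂L/∂y = 0 reduces to
    y'' = 0.
Its general solution is
    y(x) = A x + B,
with A, B fixed by the endpoint conditions.
Applying the endpoint conditions y(1) = 3 and y(7) = 3: solve A·1 + B = 3 and A·7 + B = 3. Subtracting gives A(7 − 1) = 3 − 3, so A = 0, and B = 3 − A·1 = 3. Therefore
    y(x) = 3.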